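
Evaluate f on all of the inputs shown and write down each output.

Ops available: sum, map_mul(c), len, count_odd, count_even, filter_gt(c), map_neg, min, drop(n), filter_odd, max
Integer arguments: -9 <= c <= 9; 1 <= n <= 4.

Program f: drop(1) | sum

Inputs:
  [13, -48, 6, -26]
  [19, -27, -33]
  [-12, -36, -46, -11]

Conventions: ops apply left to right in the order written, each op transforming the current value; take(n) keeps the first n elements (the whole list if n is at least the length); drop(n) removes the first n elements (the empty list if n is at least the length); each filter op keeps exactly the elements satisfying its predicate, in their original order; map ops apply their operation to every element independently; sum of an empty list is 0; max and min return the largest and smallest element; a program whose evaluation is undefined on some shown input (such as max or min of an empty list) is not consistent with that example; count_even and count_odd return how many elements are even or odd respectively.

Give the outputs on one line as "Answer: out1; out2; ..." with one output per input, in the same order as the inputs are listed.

Execution, op by op:
  [13, -48, 6, -26] -> [-48, 6, -26] -> -68
  [19, -27, -33] -> [-27, -33] -> -60
  [-12, -36, -46, -11] -> [-36, -46, -11] -> -93

-68; -60; -93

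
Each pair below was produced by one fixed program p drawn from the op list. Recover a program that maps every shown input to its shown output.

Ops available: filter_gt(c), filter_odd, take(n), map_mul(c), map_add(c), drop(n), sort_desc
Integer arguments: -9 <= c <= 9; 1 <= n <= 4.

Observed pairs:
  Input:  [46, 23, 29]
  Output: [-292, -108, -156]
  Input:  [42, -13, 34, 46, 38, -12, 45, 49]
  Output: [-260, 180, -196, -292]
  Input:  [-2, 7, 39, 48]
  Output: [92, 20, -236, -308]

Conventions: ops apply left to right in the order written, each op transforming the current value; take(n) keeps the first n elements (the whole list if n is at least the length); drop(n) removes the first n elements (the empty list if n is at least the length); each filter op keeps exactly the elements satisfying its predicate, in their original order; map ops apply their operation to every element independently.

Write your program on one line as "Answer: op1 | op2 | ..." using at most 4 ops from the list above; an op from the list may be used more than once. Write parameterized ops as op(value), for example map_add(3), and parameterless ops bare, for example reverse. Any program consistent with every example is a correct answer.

map_add(-9) | take(4) | map_mul(-8) | map_add(4)

Check, running the answer program on each example:
  [46, 23, 29] -> [37, 14, 20] -> [37, 14, 20] -> [-296, -112, -160] -> [-292, -108, -156]
  [42, -13, 34, 46, 38, -12, 45, 49] -> [33, -22, 25, 37, 29, -21, 36, 40] -> [33, -22, 25, 37] -> [-264, 176, -200, -296] -> [-260, 180, -196, -292]
  [-2, 7, 39, 48] -> [-11, -2, 30, 39] -> [-11, -2, 30, 39] -> [88, 16, -240, -312] -> [92, 20, -236, -308]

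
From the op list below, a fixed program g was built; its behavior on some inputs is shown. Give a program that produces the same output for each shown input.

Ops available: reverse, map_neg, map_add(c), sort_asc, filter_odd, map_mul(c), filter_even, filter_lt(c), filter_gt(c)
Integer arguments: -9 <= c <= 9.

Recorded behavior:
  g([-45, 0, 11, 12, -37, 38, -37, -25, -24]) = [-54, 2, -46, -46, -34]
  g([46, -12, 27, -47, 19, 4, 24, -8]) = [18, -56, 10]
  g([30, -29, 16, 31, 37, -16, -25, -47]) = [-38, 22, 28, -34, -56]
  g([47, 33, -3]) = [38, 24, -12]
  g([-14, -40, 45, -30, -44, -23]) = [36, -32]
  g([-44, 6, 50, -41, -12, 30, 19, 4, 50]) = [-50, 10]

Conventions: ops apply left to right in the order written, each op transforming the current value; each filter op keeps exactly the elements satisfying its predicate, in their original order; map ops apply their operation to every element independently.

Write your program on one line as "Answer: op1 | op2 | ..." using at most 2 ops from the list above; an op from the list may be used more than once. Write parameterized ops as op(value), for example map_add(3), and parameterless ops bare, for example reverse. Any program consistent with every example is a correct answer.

map_add(-9) | filter_even

Check, running the answer program on each example:
  [-45, 0, 11, 12, -37, 38, -37, -25, -24] -> [-54, -9, 2, 3, -46, 29, -46, -34, -33] -> [-54, 2, -46, -46, -34]
  [46, -12, 27, -47, 19, 4, 24, -8] -> [37, -21, 18, -56, 10, -5, 15, -17] -> [18, -56, 10]
  [30, -29, 16, 31, 37, -16, -25, -47] -> [21, -38, 7, 22, 28, -25, -34, -56] -> [-38, 22, 28, -34, -56]
  [47, 33, -3] -> [38, 24, -12] -> [38, 24, -12]
  [-14, -40, 45, -30, -44, -23] -> [-23, -49, 36, -39, -53, -32] -> [36, -32]
  [-44, 6, 50, -41, -12, 30, 19, 4, 50] -> [-53, -3, 41, -50, -21, 21, 10, -5, 41] -> [-50, 10]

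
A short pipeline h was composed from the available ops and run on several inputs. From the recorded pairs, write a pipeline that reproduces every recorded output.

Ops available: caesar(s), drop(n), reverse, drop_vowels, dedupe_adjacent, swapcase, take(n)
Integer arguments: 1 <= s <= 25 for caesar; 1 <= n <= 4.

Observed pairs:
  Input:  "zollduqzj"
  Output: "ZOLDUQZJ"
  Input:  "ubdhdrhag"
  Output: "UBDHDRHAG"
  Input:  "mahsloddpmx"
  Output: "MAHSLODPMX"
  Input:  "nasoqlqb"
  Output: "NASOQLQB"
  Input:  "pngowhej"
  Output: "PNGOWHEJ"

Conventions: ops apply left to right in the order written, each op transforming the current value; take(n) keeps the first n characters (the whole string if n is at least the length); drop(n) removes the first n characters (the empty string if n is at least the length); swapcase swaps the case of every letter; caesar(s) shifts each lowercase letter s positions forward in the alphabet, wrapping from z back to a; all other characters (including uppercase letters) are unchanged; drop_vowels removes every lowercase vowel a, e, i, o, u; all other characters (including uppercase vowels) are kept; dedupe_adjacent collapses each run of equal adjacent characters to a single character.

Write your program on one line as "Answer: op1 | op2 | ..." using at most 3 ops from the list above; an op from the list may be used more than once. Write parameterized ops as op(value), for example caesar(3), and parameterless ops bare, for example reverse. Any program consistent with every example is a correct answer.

dedupe_adjacent | swapcase

Check, running the answer program on each example:
  "zollduqzj" -> "zolduqzj" -> "ZOLDUQZJ"
  "ubdhdrhag" -> "ubdhdrhag" -> "UBDHDRHAG"
  "mahsloddpmx" -> "mahslodpmx" -> "MAHSLODPMX"
  "nasoqlqb" -> "nasoqlqb" -> "NASOQLQB"
  "pngowhej" -> "pngowhej" -> "PNGOWHEJ"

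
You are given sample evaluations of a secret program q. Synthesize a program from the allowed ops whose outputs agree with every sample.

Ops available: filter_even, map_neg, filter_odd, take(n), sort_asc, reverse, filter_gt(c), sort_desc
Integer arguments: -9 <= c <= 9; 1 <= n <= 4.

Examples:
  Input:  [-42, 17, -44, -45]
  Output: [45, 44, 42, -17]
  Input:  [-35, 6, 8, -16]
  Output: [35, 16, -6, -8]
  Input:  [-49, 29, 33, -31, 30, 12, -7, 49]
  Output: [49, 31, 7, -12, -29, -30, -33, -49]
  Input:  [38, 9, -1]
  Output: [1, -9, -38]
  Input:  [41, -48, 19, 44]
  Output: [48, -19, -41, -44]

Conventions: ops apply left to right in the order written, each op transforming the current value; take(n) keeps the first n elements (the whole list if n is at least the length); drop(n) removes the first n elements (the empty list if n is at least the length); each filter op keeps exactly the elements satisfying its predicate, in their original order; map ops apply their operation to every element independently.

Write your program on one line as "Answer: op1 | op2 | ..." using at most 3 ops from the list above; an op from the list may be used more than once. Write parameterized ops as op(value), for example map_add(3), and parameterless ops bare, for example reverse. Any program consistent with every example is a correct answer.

map_neg | sort_desc

Check, running the answer program on each example:
  [-42, 17, -44, -45] -> [42, -17, 44, 45] -> [45, 44, 42, -17]
  [-35, 6, 8, -16] -> [35, -6, -8, 16] -> [35, 16, -6, -8]
  [-49, 29, 33, -31, 30, 12, -7, 49] -> [49, -29, -33, 31, -30, -12, 7, -49] -> [49, 31, 7, -12, -29, -30, -33, -49]
  [38, 9, -1] -> [-38, -9, 1] -> [1, -9, -38]
  [41, -48, 19, 44] -> [-41, 48, -19, -44] -> [48, -19, -41, -44]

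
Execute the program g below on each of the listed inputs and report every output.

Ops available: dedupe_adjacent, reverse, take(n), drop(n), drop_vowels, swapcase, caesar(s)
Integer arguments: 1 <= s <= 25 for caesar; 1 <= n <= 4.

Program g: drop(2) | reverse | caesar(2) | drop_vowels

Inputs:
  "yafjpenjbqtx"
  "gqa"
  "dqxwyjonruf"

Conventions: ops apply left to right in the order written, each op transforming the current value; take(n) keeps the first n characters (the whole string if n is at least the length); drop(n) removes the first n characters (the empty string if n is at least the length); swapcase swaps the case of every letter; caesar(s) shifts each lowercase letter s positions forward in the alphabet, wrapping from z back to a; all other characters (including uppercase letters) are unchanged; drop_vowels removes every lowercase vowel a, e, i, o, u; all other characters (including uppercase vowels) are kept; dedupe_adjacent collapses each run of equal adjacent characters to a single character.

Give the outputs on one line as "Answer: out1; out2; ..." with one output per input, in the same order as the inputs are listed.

Execution, op by op:
  "yafjpenjbqtx" -> "fjpenjbqtx" -> "xtqbjnepjf" -> "zvsdlpgrlh" -> "zvsdlpgrlh"
  "gqa" -> "a" -> "a" -> "c" -> "c"
  "dqxwyjonruf" -> "xwyjonruf" -> "furnojywx" -> "hwtpqlayz" -> "hwtpqlyz"

"zvsdlpgrlh"; "c"; "hwtpqlyz"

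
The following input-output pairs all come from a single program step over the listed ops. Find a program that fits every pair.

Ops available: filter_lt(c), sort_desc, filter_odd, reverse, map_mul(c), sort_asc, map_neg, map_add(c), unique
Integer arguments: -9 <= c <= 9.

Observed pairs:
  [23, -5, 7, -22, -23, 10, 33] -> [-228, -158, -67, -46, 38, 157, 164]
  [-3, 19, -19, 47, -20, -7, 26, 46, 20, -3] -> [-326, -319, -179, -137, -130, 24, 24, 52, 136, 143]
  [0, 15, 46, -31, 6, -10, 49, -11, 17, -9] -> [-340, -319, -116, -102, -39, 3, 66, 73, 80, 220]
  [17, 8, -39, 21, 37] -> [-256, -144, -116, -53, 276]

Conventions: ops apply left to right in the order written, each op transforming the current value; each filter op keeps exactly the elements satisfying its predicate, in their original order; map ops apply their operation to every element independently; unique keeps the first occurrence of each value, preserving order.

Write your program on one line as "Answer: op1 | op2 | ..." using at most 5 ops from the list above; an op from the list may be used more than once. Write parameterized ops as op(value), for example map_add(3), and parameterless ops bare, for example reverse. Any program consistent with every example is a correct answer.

map_mul(7) | sort_asc | reverse | map_neg | map_add(3)

Check, running the answer program on each example:
  [23, -5, 7, -22, -23, 10, 33] -> [161, -35, 49, -154, -161, 70, 231] -> [-161, -154, -35, 49, 70, 161, 231] -> [231, 161, 70, 49, -35, -154, -161] -> [-231, -161, -70, -49, 35, 154, 161] -> [-228, -158, -67, -46, 38, 157, 164]
  [-3, 19, -19, 47, -20, -7, 26, 46, 20, -3] -> [-21, 133, -133, 329, -140, -49, 182, 322, 140, -21] -> [-140, -133, -49, -21, -21, 133, 140, 182, 322, 329] -> [329, 322, 182, 140, 133, -21, -21, -49, -133, -140] -> [-329, -322, -182, -140, -133, 21, 21, 49, 133, 140] -> [-326, -319, -179, -137, -130, 24, 24, 52, 136, 143]
  [0, 15, 46, -31, 6, -10, 49, -11, 17, -9] -> [0, 105, 322, -217, 42, -70, 343, -77, 119, -63] -> [-217, -77, -70, -63, 0, 42, 105, 119, 322, 343] -> [343, 322, 119, 105, 42, 0, -63, -70, -77, -217] -> [-343, -322, -119, -105, -42, 0, 63, 70, 77, 217] -> [-340, -319, -116, -102, -39, 3, 66, 73, 80, 220]
  [17, 8, -39, 21, 37] -> [119, 56, -273, 147, 259] -> [-273, 56, 119, 147, 259] -> [259, 147, 119, 56, -273] -> [-259, -147, -119, -56, 273] -> [-256, -144, -116, -53, 276]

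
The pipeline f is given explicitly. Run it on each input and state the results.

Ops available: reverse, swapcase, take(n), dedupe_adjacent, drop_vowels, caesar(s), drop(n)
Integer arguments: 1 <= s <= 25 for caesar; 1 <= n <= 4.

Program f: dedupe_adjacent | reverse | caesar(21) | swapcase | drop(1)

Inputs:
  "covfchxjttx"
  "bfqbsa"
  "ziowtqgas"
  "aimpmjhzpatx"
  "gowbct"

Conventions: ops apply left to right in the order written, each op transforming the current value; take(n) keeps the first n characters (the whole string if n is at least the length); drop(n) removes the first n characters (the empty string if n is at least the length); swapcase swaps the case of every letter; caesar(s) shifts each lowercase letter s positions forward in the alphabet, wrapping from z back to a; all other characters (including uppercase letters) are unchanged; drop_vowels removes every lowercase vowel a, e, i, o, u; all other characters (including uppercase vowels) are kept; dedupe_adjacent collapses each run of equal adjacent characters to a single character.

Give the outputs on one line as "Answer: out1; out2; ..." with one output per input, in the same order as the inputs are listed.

Execution, op by op:
  "covfchxjttx" -> "covfchxjtx" -> "xtjxhcfvoc" -> "soescxaqjx" -> "SOESCXAQJX" -> "OESCXAQJX"
  "bfqbsa" -> "bfqbsa" -> "asbqfb" -> "vnwlaw" -> "VNWLAW" -> "NWLAW"
  "ziowtqgas" -> "ziowtqgas" -> "sagqtwoiz" -> "nvblorjdu" -> "NVBLORJDU" -> "VBLORJDU"
  "aimpmjhzpatx" -> "aimpmjhzpatx" -> "xtapzhjmpmia" -> "sovkucehkhdv" -> "SOVKUCEHKHDV" -> "OVKUCEHKHDV"
  "gowbct" -> "gowbct" -> "tcbwog" -> "oxwrjb" -> "OXWRJB" -> "XWRJB"

"OESCXAQJX"; "NWLAW"; "VBLORJDU"; "OVKUCEHKHDV"; "XWRJB"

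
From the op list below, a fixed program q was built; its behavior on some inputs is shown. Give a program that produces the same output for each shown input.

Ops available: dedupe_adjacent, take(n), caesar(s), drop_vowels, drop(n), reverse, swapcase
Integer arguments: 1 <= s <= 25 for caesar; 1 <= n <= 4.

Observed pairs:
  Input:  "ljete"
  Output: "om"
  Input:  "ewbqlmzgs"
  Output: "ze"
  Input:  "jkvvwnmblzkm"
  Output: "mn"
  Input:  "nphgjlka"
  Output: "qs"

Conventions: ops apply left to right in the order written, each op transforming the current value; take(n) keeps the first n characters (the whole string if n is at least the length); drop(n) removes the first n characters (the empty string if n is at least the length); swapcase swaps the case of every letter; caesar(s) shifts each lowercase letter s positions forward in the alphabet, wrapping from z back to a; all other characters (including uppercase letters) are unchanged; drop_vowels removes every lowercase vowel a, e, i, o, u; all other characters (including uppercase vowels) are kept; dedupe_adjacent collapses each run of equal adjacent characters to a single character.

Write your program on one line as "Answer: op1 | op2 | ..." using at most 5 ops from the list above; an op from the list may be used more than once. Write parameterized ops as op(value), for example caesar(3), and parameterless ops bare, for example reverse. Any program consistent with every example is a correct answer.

take(4) | drop_vowels | caesar(3) | dedupe_adjacent | take(2)

Check, running the answer program on each example:
  "ljete" -> "ljet" -> "ljt" -> "omw" -> "omw" -> "om"
  "ewbqlmzgs" -> "ewbq" -> "wbq" -> "zet" -> "zet" -> "ze"
  "jkvvwnmblzkm" -> "jkvv" -> "jkvv" -> "mnyy" -> "mny" -> "mn"
  "nphgjlka" -> "nphg" -> "nphg" -> "qskj" -> "qskj" -> "qs"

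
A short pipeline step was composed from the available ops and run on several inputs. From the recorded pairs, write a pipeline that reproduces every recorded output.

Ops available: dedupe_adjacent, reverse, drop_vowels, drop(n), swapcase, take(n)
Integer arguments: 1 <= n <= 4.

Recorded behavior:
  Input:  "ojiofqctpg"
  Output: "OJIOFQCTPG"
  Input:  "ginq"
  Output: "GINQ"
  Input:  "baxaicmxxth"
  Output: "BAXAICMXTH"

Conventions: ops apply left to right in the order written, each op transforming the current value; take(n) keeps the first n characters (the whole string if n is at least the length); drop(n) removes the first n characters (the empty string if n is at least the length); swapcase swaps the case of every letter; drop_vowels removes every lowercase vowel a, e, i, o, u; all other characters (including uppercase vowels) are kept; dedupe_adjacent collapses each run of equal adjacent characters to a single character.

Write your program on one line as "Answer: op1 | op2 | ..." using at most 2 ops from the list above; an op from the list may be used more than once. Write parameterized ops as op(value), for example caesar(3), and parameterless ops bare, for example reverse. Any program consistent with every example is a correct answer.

swapcase | dedupe_adjacent

Check, running the answer program on each example:
  "ojiofqctpg" -> "OJIOFQCTPG" -> "OJIOFQCTPG"
  "ginq" -> "GINQ" -> "GINQ"
  "baxaicmxxth" -> "BAXAICMXXTH" -> "BAXAICMXTH"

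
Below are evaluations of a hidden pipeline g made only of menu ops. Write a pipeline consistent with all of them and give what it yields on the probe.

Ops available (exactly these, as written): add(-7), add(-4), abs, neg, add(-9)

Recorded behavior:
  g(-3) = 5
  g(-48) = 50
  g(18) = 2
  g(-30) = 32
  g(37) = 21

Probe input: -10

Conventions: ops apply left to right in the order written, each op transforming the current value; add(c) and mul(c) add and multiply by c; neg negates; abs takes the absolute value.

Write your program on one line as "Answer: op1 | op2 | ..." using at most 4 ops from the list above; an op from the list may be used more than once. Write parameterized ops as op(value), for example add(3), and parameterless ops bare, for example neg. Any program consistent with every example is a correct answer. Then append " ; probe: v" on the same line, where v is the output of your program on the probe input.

add(-9) | abs | add(-7) ; probe: 12

Check, running the answer program on each example:
  -3 -> -12 -> 12 -> 5
  -48 -> -57 -> 57 -> 50
  18 -> 9 -> 9 -> 2
  -30 -> -39 -> 39 -> 32
  37 -> 28 -> 28 -> 21
  probe: -10 -> -19 -> 19 -> 12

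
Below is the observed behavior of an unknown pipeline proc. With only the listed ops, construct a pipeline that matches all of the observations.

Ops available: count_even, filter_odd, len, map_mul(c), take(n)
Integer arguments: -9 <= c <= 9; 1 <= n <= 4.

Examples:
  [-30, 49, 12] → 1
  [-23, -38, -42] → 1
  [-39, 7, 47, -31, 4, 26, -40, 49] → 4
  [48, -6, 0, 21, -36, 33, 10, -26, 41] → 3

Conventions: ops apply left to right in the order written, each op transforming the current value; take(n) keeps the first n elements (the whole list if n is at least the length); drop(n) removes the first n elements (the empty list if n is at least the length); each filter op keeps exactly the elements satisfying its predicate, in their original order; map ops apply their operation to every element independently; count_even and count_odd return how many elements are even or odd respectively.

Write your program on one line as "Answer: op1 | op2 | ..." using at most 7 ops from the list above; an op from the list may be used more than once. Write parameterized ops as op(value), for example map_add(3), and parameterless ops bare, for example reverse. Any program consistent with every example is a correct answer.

map_mul(5) | filter_odd | take(4) | map_mul(-8) | map_mul(-2) | len

Check, running the answer program on each example:
  [-30, 49, 12] -> [-150, 245, 60] -> [245] -> [245] -> [-1960] -> [3920] -> 1
  [-23, -38, -42] -> [-115, -190, -210] -> [-115] -> [-115] -> [920] -> [-1840] -> 1
  [-39, 7, 47, -31, 4, 26, -40, 49] -> [-195, 35, 235, -155, 20, 130, -200, 245] -> [-195, 35, 235, -155, 245] -> [-195, 35, 235, -155] -> [1560, -280, -1880, 1240] -> [-3120, 560, 3760, -2480] -> 4
  [48, -6, 0, 21, -36, 33, 10, -26, 41] -> [240, -30, 0, 105, -180, 165, 50, -130, 205] -> [105, 165, 205] -> [105, 165, 205] -> [-840, -1320, -1640] -> [1680, 2640, 3280] -> 3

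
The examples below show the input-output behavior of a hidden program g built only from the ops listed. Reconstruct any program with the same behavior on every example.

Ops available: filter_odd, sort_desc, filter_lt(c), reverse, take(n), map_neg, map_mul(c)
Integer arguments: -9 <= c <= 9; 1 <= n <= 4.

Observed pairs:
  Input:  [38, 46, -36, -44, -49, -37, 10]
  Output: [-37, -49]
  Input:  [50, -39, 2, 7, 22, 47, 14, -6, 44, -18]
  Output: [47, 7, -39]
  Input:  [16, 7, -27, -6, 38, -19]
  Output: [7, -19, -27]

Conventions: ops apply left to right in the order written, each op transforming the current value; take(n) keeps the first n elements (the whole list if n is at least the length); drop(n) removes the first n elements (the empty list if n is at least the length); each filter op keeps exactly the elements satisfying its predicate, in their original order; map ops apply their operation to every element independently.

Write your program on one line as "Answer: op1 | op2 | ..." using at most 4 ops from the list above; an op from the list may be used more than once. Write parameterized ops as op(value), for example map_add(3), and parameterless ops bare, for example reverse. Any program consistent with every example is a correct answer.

reverse | sort_desc | filter_odd

Check, running the answer program on each example:
  [38, 46, -36, -44, -49, -37, 10] -> [10, -37, -49, -44, -36, 46, 38] -> [46, 38, 10, -36, -37, -44, -49] -> [-37, -49]
  [50, -39, 2, 7, 22, 47, 14, -6, 44, -18] -> [-18, 44, -6, 14, 47, 22, 7, 2, -39, 50] -> [50, 47, 44, 22, 14, 7, 2, -6, -18, -39] -> [47, 7, -39]
  [16, 7, -27, -6, 38, -19] -> [-19, 38, -6, -27, 7, 16] -> [38, 16, 7, -6, -19, -27] -> [7, -19, -27]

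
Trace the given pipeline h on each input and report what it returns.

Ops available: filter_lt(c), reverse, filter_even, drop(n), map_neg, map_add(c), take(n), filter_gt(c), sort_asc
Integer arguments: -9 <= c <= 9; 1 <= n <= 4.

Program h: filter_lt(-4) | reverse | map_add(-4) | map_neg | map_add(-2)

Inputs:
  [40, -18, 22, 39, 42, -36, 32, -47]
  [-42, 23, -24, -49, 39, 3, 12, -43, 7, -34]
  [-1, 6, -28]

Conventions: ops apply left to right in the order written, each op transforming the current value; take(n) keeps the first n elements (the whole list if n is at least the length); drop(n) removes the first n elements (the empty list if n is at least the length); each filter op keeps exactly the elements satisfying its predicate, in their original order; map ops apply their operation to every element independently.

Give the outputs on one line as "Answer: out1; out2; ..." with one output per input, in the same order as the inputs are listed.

[49, 38, 20]; [36, 45, 51, 26, 44]; [30]

Execution, op by op:
  [40, -18, 22, 39, 42, -36, 32, -47] -> [-18, -36, -47] -> [-47, -36, -18] -> [-51, -40, -22] -> [51, 40, 22] -> [49, 38, 20]
  [-42, 23, -24, -49, 39, 3, 12, -43, 7, -34] -> [-42, -24, -49, -43, -34] -> [-34, -43, -49, -24, -42] -> [-38, -47, -53, -28, -46] -> [38, 47, 53, 28, 46] -> [36, 45, 51, 26, 44]
  [-1, 6, -28] -> [-28] -> [-28] -> [-32] -> [32] -> [30]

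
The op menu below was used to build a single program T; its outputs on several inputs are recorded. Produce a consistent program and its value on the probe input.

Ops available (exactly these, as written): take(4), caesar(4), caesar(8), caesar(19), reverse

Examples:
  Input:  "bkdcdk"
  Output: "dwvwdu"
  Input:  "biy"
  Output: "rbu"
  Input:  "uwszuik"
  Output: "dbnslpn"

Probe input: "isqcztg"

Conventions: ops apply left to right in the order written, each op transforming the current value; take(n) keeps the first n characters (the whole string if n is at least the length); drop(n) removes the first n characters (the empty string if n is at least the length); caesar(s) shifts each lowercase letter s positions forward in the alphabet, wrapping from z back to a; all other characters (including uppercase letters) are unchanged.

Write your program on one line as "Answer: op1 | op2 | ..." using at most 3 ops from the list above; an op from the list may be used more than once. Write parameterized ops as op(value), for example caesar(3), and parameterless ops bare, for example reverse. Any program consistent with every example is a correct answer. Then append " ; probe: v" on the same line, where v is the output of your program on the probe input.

reverse | caesar(19) ; probe: "zmsvjlb"

Check, running the answer program on each example:
  "bkdcdk" -> "kdcdkb" -> "dwvwdu"
  "biy" -> "yib" -> "rbu"
  "uwszuik" -> "kiuzswu" -> "dbnslpn"
  probe: "isqcztg" -> "gtzcqsi" -> "zmsvjlb"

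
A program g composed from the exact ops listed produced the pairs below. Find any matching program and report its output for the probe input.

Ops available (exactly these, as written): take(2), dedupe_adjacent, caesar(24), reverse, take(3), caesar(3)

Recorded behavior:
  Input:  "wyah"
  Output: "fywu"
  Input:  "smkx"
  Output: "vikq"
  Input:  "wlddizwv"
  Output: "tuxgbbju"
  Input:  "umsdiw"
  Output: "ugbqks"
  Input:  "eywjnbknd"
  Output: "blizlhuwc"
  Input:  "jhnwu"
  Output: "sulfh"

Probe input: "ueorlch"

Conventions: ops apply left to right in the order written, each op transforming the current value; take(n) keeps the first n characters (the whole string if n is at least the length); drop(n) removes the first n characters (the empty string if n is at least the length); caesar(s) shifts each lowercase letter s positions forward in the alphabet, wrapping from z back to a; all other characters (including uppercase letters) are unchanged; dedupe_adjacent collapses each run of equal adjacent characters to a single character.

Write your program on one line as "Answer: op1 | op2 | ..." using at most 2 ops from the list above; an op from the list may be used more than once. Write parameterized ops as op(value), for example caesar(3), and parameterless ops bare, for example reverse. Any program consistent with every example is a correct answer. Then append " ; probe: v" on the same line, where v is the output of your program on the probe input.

caesar(24) | reverse ; probe: "fajpmcs"

Check, running the answer program on each example:
  "wyah" -> "uwyf" -> "fywu"
  "smkx" -> "qkiv" -> "vikq"
  "wlddizwv" -> "ujbbgxut" -> "tuxgbbju"
  "umsdiw" -> "skqbgu" -> "ugbqks"
  "eywjnbknd" -> "cwuhlzilb" -> "blizlhuwc"
  "jhnwu" -> "hflus" -> "sulfh"
  probe: "ueorlch" -> "scmpjaf" -> "fajpmcs"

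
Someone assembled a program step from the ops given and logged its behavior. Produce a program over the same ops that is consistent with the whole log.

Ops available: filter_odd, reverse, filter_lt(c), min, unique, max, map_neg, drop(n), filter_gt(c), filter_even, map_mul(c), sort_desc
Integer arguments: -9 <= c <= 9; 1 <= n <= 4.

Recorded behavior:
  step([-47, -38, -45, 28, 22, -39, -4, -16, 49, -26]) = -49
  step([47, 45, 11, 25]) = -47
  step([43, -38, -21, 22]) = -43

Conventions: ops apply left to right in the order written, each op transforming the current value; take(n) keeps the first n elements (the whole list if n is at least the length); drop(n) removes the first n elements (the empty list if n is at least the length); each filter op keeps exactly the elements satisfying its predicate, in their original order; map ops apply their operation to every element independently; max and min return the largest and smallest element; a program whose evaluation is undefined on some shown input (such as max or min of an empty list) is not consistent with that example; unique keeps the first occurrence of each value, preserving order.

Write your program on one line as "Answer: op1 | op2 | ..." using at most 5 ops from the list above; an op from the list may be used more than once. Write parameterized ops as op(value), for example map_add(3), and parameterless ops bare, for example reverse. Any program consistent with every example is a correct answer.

filter_gt(-8) | reverse | filter_odd | map_neg | min

Check, running the answer program on each example:
  [-47, -38, -45, 28, 22, -39, -4, -16, 49, -26] -> [28, 22, -4, 49] -> [49, -4, 22, 28] -> [49] -> [-49] -> -49
  [47, 45, 11, 25] -> [47, 45, 11, 25] -> [25, 11, 45, 47] -> [25, 11, 45, 47] -> [-25, -11, -45, -47] -> -47
  [43, -38, -21, 22] -> [43, 22] -> [22, 43] -> [43] -> [-43] -> -43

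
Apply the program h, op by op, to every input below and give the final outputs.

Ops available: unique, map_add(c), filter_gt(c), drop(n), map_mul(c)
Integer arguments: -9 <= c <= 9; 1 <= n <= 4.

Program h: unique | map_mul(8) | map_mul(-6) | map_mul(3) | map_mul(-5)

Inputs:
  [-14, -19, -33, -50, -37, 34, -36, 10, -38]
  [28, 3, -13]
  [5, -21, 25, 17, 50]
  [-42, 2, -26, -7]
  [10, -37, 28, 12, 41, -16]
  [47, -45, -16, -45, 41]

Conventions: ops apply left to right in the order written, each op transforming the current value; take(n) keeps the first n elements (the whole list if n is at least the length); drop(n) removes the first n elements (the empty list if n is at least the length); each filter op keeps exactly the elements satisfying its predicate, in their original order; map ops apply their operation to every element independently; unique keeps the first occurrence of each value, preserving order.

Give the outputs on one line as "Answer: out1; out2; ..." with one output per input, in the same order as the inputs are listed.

Execution, op by op:
  [-14, -19, -33, -50, -37, 34, -36, 10, -38] -> [-14, -19, -33, -50, -37, 34, -36, 10, -38] -> [-112, -152, -264, -400, -296, 272, -288, 80, -304] -> [672, 912, 1584, 2400, 1776, -1632, 1728, -480, 1824] -> [2016, 2736, 4752, 7200, 5328, -4896, 5184, -1440, 5472] -> [-10080, -13680, -23760, -36000, -26640, 24480, -25920, 7200, -27360]
  [28, 3, -13] -> [28, 3, -13] -> [224, 24, -104] -> [-1344, -144, 624] -> [-4032, -432, 1872] -> [20160, 2160, -9360]
  [5, -21, 25, 17, 50] -> [5, -21, 25, 17, 50] -> [40, -168, 200, 136, 400] -> [-240, 1008, -1200, -816, -2400] -> [-720, 3024, -3600, -2448, -7200] -> [3600, -15120, 18000, 12240, 36000]
  [-42, 2, -26, -7] -> [-42, 2, -26, -7] -> [-336, 16, -208, -56] -> [2016, -96, 1248, 336] -> [6048, -288, 3744, 1008] -> [-30240, 1440, -18720, -5040]
  [10, -37, 28, 12, 41, -16] -> [10, -37, 28, 12, 41, -16] -> [80, -296, 224, 96, 328, -128] -> [-480, 1776, -1344, -576, -1968, 768] -> [-1440, 5328, -4032, -1728, -5904, 2304] -> [7200, -26640, 20160, 8640, 29520, -11520]
  [47, -45, -16, -45, 41] -> [47, -45, -16, 41] -> [376, -360, -128, 328] -> [-2256, 2160, 768, -1968] -> [-6768, 6480, 2304, -5904] -> [33840, -32400, -11520, 29520]

[-10080, -13680, -23760, -36000, -26640, 24480, -25920, 7200, -27360]; [20160, 2160, -9360]; [3600, -15120, 18000, 12240, 36000]; [-30240, 1440, -18720, -5040]; [7200, -26640, 20160, 8640, 29520, -11520]; [33840, -32400, -11520, 29520]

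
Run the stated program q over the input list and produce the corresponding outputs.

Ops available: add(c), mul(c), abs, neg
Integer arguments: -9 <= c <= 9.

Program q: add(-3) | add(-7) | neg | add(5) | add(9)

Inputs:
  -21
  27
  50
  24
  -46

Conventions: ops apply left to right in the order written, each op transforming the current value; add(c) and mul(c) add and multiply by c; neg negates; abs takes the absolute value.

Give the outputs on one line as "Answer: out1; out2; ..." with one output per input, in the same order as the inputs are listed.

45; -3; -26; 0; 70

Execution, op by op:
  -21 -> -24 -> -31 -> 31 -> 36 -> 45
  27 -> 24 -> 17 -> -17 -> -12 -> -3
  50 -> 47 -> 40 -> -40 -> -35 -> -26
  24 -> 21 -> 14 -> -14 -> -9 -> 0
  -46 -> -49 -> -56 -> 56 -> 61 -> 70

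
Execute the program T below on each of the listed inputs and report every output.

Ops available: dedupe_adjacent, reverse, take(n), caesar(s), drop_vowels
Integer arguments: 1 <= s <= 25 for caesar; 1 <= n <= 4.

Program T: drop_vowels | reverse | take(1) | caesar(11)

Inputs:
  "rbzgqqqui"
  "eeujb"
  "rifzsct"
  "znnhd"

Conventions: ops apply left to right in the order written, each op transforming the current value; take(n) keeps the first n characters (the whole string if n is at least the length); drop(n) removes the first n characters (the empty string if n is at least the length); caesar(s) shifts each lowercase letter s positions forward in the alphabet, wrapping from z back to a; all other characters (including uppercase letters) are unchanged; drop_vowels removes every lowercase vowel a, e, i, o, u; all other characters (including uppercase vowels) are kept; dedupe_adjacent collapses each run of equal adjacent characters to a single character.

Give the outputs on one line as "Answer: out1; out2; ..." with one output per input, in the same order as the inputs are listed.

"b"; "m"; "e"; "o"

Execution, op by op:
  "rbzgqqqui" -> "rbzgqqq" -> "qqqgzbr" -> "q" -> "b"
  "eeujb" -> "jb" -> "bj" -> "b" -> "m"
  "rifzsct" -> "rfzsct" -> "tcszfr" -> "t" -> "e"
  "znnhd" -> "znnhd" -> "dhnnz" -> "d" -> "o"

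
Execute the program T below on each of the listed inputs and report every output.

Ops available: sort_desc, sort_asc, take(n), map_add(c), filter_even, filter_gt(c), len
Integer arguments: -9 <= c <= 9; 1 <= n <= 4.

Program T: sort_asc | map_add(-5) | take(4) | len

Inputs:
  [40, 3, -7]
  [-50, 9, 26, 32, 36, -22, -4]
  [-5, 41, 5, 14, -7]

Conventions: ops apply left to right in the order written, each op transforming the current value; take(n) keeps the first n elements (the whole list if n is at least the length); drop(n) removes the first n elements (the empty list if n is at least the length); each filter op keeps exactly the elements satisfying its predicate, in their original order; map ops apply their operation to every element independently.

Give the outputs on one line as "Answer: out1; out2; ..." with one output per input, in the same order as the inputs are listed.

3; 4; 4

Execution, op by op:
  [40, 3, -7] -> [-7, 3, 40] -> [-12, -2, 35] -> [-12, -2, 35] -> 3
  [-50, 9, 26, 32, 36, -22, -4] -> [-50, -22, -4, 9, 26, 32, 36] -> [-55, -27, -9, 4, 21, 27, 31] -> [-55, -27, -9, 4] -> 4
  [-5, 41, 5, 14, -7] -> [-7, -5, 5, 14, 41] -> [-12, -10, 0, 9, 36] -> [-12, -10, 0, 9] -> 4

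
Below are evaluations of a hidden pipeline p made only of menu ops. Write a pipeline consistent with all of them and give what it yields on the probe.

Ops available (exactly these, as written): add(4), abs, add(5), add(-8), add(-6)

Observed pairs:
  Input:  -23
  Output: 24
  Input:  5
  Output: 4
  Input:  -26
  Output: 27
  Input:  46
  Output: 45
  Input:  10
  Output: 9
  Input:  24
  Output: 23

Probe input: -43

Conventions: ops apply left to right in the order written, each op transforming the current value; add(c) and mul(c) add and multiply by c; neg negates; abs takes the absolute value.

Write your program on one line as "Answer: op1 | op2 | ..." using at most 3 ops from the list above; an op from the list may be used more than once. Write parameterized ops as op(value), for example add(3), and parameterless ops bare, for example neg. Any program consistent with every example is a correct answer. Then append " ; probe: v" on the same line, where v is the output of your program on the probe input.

add(5) | add(-6) | abs ; probe: 44

Check, running the answer program on each example:
  -23 -> -18 -> -24 -> 24
  5 -> 10 -> 4 -> 4
  -26 -> -21 -> -27 -> 27
  46 -> 51 -> 45 -> 45
  10 -> 15 -> 9 -> 9
  24 -> 29 -> 23 -> 23
  probe: -43 -> -38 -> -44 -> 44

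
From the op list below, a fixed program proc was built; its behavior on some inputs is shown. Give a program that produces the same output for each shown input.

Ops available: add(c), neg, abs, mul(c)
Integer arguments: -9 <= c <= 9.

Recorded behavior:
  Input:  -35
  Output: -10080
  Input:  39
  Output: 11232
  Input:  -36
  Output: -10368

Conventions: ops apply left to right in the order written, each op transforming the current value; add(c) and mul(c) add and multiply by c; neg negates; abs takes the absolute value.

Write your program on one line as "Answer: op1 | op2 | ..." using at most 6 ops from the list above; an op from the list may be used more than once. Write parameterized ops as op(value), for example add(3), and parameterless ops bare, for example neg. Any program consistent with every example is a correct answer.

neg | mul(-4) | mul(3) | neg | mul(8) | mul(-3)

Check, running the answer program on each example:
  -35 -> 35 -> -140 -> -420 -> 420 -> 3360 -> -10080
  39 -> -39 -> 156 -> 468 -> -468 -> -3744 -> 11232
  -36 -> 36 -> -144 -> -432 -> 432 -> 3456 -> -10368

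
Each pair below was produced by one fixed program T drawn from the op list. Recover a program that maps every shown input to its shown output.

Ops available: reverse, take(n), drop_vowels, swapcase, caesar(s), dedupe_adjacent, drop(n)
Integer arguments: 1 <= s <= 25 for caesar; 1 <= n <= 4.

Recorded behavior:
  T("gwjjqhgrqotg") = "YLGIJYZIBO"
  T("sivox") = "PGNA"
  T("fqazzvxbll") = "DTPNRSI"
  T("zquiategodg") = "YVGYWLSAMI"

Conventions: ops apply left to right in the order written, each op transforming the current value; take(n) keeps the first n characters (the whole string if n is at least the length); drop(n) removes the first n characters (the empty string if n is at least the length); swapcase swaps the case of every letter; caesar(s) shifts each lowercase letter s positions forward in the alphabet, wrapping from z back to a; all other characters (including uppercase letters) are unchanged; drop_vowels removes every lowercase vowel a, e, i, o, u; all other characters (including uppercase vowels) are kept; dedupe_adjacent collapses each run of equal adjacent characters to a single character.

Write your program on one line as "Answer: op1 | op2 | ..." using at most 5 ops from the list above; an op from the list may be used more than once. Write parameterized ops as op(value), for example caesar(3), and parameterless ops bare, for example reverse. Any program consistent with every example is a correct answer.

caesar(18) | dedupe_adjacent | drop(1) | reverse | swapcase

Check, running the answer program on each example:
  "gwjjqhgrqotg" -> "yobbizyjigly" -> "yobizyjigly" -> "obizyjigly" -> "ylgijyzibo" -> "YLGIJYZIBO"
  "sivox" -> "kangp" -> "kangp" -> "angp" -> "pgna" -> "PGNA"
  "fqazzvxbll" -> "xisrrnptdd" -> "xisrnptd" -> "isrnptd" -> "dtpnrsi" -> "DTPNRSI"
  "zquiategodg" -> "rimaslwygvy" -> "rimaslwygvy" -> "imaslwygvy" -> "yvgywlsami" -> "YVGYWLSAMI"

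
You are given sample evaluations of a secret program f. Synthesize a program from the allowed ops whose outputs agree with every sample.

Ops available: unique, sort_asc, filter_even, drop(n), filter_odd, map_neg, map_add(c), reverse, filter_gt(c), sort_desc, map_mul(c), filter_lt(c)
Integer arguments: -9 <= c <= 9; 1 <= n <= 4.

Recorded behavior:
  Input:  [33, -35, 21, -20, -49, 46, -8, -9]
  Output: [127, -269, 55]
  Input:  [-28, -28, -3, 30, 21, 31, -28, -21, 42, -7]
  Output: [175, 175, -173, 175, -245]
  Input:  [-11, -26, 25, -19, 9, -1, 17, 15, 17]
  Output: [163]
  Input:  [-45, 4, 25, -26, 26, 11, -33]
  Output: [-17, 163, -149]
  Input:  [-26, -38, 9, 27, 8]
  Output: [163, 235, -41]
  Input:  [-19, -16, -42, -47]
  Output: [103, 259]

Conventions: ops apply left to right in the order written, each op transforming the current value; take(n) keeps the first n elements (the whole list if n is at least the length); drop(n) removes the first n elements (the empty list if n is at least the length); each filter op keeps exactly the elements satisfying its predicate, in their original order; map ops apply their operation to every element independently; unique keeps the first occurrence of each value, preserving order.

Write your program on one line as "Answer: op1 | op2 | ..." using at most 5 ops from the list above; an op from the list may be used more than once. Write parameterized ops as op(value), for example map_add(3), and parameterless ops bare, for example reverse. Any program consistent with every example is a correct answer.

map_neg | filter_even | map_mul(6) | map_add(7)

Check, running the answer program on each example:
  [33, -35, 21, -20, -49, 46, -8, -9] -> [-33, 35, -21, 20, 49, -46, 8, 9] -> [20, -46, 8] -> [120, -276, 48] -> [127, -269, 55]
  [-28, -28, -3, 30, 21, 31, -28, -21, 42, -7] -> [28, 28, 3, -30, -21, -31, 28, 21, -42, 7] -> [28, 28, -30, 28, -42] -> [168, 168, -180, 168, -252] -> [175, 175, -173, 175, -245]
  [-11, -26, 25, -19, 9, -1, 17, 15, 17] -> [11, 26, -25, 19, -9, 1, -17, -15, -17] -> [26] -> [156] -> [163]
  [-45, 4, 25, -26, 26, 11, -33] -> [45, -4, -25, 26, -26, -11, 33] -> [-4, 26, -26] -> [-24, 156, -156] -> [-17, 163, -149]
  [-26, -38, 9, 27, 8] -> [26, 38, -9, -27, -8] -> [26, 38, -8] -> [156, 228, -48] -> [163, 235, -41]
  [-19, -16, -42, -47] -> [19, 16, 42, 47] -> [16, 42] -> [96, 252] -> [103, 259]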